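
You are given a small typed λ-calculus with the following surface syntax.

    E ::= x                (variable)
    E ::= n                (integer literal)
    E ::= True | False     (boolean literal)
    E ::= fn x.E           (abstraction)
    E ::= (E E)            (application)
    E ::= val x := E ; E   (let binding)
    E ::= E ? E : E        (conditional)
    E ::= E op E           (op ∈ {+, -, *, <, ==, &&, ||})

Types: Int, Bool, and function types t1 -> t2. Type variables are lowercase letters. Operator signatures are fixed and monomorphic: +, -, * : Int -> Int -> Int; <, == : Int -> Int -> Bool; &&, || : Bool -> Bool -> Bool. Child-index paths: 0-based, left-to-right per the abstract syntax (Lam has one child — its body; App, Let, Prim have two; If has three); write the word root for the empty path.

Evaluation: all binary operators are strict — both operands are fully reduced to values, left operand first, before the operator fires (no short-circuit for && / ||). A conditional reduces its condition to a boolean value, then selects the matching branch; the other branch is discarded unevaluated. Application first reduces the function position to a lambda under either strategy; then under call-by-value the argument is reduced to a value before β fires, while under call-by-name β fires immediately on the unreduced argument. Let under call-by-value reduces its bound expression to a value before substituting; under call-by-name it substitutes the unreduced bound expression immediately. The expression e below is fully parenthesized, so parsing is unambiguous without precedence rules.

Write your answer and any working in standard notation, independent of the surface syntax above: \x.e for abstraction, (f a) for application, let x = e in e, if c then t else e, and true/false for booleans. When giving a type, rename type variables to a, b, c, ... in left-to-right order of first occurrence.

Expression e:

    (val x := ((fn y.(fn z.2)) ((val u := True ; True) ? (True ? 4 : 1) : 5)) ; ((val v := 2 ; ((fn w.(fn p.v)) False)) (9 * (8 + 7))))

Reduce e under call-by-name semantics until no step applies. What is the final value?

Answer: 2

Working:
step 0: (let x = ((\y.(\z.2)) (if (let u = true in true) then (if true then 4 else 1) else 5)) in ((let v = 2 in ((\w.(\p.v)) false)) (9 * (8 + 7))))
step 1: [let@root] ((let v = 2 in ((\w.(\p.v)) false)) (9 * (8 + 7)))
step 2: [let@0] (((\w.(\p.2)) false) (9 * (8 + 7)))
step 3: [beta@0] ((\p.2) (9 * (8 + 7)))
step 4: [beta@root] 2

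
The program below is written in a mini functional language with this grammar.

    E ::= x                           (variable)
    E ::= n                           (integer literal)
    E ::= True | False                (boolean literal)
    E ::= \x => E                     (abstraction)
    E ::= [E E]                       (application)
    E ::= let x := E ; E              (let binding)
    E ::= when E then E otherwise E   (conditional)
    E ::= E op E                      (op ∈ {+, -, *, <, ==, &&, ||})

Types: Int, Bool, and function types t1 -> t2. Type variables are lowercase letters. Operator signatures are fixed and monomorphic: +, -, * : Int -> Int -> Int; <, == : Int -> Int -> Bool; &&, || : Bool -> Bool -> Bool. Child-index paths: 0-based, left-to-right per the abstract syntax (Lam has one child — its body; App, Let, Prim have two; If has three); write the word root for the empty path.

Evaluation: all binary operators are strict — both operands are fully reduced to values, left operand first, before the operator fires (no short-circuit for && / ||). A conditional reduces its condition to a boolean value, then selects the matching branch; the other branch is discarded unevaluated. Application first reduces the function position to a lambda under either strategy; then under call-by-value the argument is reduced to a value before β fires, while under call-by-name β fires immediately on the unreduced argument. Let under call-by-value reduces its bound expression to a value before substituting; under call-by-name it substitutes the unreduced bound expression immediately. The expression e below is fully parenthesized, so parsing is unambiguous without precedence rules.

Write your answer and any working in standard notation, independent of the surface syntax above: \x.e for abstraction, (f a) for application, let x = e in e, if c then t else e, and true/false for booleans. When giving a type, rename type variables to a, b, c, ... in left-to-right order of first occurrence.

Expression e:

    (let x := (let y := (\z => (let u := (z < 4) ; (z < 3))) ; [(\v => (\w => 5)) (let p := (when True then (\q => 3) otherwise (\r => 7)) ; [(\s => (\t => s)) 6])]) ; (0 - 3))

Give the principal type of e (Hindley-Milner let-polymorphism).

Answer: Int

Derivation:
z : a
  unify a ~ Int
  unify Int ~ Int
let u : Bool
z : Int
  unify Int ~ Int
  unify Int ~ Int
\z._ : Int -> Bool
let y : Int -> Bool
\w._ : c -> Int
\v._ : b -> c -> Int
  unify Bool ~ Bool
\q._ : d -> Int
\r._ : e -> Int
  unify d -> Int ~ e -> Int
  unify d ~ e
  unify Int ~ Int
let p : forall. e -> Int
s : f
\t._ : g -> f
\s._ : f -> g -> f
  unify f -> g -> f ~ Int -> h
  unify f ~ Int
  unify g -> Int ~ h
_ _ : g -> Int
  unify b -> c -> Int ~ (g -> Int) -> i
  unify b ~ g -> Int
  unify c -> Int ~ i
_ _ : c -> Int
let x : forall. c -> Int
  unify Int ~ Int
  unify Int ~ Int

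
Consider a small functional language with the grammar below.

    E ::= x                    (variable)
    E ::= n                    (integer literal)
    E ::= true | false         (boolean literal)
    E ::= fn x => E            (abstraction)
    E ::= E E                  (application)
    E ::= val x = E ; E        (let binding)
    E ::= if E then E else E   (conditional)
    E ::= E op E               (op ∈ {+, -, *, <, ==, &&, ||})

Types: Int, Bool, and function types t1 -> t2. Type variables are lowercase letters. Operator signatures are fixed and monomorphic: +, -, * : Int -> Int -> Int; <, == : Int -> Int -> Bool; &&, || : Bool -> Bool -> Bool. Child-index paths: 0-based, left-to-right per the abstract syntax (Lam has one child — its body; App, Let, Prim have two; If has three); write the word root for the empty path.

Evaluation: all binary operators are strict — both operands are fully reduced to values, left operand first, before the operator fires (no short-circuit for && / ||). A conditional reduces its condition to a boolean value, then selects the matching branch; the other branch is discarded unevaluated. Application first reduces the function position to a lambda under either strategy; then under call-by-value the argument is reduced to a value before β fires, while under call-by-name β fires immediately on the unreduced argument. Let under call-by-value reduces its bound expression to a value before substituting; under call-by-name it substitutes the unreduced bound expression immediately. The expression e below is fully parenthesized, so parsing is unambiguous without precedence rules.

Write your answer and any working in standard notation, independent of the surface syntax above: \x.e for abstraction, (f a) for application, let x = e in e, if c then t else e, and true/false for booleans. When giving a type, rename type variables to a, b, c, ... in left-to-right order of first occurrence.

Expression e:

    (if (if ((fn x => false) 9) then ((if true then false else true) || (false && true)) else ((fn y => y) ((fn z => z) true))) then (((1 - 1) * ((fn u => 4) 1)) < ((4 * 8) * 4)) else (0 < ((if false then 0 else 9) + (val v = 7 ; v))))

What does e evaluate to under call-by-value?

Trace:
step 0: (if (if ((\x.false) 9) then ((if true then false else true) || (false && true)) else ((\y.y) ((\z.z) true))) then (((1 - 1) * ((\u.4) 1)) < ((4 * 8) * 4)) else (0 < ((if false then 0 else 9) + (let v = 7 in v))))
step 1: [beta@0.0] (if (if false then ((if true then false else true) || (false && true)) else ((\y.y) ((\z.z) true))) then (((1 - 1) * ((\u.4) 1)) < ((4 * 8) * 4)) else (0 < ((if false then 0 else 9) + (let v = 7 in v))))
step 2: [if@0] (if ((\y.y) ((\z.z) true)) then (((1 - 1) * ((\u.4) 1)) < ((4 * 8) * 4)) else (0 < ((if false then 0 else 9) + (let v = 7 in v))))
step 3: [beta@0.1] (if ((\y.y) true) then (((1 - 1) * ((\u.4) 1)) < ((4 * 8) * 4)) else (0 < ((if false then 0 else 9) + (let v = 7 in v))))
step 4: [beta@0] (if true then (((1 - 1) * ((\u.4) 1)) < ((4 * 8) * 4)) else (0 < ((if false then 0 else 9) + (let v = 7 in v))))
step 5: [if@root] (((1 - 1) * ((\u.4) 1)) < ((4 * 8) * 4))
step 6: [delta@0.0] ((0 * ((\u.4) 1)) < ((4 * 8) * 4))
step 7: [beta@0.1] ((0 * 4) < ((4 * 8) * 4))
step 8: [delta@0] (0 < ((4 * 8) * 4))
step 9: [delta@1.0] (0 < (32 * 4))
step 10: [delta@1] (0 < 128)
step 11: [delta@root] true

Answer: true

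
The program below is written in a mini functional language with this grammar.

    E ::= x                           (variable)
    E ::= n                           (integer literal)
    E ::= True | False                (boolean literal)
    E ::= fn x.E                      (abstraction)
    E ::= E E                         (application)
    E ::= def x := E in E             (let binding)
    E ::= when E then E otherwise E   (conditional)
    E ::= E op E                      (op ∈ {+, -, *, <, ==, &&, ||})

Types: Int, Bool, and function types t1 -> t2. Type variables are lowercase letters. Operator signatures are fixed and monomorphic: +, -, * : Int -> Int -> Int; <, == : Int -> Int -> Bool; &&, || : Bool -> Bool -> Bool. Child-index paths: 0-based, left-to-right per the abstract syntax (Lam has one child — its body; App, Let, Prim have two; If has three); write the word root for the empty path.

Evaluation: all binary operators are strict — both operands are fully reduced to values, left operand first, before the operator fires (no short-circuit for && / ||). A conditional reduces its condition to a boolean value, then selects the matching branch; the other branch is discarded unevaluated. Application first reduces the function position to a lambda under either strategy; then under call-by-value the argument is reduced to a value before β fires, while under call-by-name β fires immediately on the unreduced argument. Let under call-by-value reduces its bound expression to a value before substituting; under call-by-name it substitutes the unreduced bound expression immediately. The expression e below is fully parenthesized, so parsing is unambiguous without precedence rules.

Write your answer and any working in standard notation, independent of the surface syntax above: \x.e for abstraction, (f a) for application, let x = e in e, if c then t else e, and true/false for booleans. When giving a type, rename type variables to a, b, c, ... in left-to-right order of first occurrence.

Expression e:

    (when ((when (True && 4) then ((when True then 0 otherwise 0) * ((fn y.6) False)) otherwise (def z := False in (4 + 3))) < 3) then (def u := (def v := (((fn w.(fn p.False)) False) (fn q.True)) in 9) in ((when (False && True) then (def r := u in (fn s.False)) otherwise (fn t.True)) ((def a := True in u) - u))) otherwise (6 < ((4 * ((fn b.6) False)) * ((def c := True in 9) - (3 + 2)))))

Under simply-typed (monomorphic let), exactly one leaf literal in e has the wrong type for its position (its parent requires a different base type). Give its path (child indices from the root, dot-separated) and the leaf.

Working:
  unify Bool ~ Bool
  unify Int ~ Bool
  FAIL: mismatch Int ~ Bool

Answer: 0.0.0.1 : 4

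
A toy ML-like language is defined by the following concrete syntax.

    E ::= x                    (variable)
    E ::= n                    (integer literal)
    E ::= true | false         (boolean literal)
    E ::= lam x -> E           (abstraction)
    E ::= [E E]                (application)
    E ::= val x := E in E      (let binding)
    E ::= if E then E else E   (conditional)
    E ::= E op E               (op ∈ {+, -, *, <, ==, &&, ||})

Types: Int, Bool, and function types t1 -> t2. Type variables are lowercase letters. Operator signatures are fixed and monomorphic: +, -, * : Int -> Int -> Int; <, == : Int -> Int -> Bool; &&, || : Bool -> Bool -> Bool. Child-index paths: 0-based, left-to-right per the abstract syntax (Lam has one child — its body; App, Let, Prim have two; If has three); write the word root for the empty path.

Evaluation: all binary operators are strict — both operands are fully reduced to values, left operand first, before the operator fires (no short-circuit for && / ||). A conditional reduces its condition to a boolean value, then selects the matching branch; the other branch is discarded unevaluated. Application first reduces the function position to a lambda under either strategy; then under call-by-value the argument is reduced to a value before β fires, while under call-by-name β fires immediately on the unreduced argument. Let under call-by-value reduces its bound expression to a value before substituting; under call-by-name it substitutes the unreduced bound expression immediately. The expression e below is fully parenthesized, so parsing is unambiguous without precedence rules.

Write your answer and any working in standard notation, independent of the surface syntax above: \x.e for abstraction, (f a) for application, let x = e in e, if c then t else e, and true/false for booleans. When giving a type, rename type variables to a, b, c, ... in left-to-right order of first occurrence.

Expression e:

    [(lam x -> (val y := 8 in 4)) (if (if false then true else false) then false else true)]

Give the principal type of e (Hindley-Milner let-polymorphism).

Answer: Int

Working:
let y : Int
\x._ : a -> Int
  unify Bool ~ Bool
  unify Bool ~ Bool
  unify Bool ~ Bool
  unify Bool ~ Bool
  unify a -> Int ~ Bool -> b
  unify a ~ Bool
  unify Int ~ b
_ _ : Int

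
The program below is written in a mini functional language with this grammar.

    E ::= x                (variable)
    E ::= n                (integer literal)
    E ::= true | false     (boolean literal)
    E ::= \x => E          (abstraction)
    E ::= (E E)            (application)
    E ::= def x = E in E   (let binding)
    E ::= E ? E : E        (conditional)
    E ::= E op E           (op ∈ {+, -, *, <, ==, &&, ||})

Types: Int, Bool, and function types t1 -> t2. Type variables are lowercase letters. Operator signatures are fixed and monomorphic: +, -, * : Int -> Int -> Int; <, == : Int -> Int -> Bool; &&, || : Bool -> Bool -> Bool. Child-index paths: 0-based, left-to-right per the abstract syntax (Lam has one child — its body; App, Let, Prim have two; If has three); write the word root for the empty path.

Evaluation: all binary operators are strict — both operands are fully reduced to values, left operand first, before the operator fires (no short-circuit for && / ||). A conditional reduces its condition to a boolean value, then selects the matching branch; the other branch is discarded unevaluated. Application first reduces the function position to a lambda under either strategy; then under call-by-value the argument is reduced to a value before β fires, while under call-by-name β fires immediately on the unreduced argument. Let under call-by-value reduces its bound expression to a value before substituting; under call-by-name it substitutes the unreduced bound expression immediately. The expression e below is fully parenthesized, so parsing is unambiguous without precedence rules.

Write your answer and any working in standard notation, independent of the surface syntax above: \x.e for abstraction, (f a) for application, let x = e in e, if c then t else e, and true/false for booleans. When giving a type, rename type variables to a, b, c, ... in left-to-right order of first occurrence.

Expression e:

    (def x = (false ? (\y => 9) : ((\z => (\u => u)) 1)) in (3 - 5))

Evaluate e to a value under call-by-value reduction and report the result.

Trace:
step 0: (let x = (if false then (\y.9) else ((\z.(\u.u)) 1)) in (3 - 5))
step 1: [if@0] (let x = ((\z.(\u.u)) 1) in (3 - 5))
step 2: [beta@0] (let x = (\u.u) in (3 - 5))
step 3: [let@root] (3 - 5)
step 4: [delta@root] -2

Answer: -2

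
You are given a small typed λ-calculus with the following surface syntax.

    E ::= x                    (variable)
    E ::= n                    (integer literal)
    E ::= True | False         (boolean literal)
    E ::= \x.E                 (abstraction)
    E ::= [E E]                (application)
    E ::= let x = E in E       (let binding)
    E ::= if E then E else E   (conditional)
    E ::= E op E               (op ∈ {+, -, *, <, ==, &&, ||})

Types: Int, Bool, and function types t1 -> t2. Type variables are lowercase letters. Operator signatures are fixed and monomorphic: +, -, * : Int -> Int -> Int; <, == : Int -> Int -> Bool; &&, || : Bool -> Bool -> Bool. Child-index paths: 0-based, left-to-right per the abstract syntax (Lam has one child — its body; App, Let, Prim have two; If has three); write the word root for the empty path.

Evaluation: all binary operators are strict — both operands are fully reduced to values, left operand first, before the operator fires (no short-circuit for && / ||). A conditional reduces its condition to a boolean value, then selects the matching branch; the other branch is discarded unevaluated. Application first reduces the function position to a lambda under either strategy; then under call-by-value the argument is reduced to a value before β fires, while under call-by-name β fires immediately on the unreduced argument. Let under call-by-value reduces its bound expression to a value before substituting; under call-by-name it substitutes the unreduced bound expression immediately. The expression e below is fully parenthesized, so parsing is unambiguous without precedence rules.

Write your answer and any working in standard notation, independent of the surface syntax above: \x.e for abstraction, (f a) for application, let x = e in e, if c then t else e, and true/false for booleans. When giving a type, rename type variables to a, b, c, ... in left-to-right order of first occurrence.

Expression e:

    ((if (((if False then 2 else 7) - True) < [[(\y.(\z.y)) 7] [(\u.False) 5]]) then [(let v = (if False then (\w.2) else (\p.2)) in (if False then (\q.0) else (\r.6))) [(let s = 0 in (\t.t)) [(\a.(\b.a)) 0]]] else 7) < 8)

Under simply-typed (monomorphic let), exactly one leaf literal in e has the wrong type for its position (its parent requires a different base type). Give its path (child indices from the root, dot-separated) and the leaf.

Working:
  unify Bool ~ Bool
  unify Int ~ Int
  unify Int ~ Int
  unify Bool ~ Int
  FAIL: mismatch Bool ~ Int

Answer: 0.0.0.1 : true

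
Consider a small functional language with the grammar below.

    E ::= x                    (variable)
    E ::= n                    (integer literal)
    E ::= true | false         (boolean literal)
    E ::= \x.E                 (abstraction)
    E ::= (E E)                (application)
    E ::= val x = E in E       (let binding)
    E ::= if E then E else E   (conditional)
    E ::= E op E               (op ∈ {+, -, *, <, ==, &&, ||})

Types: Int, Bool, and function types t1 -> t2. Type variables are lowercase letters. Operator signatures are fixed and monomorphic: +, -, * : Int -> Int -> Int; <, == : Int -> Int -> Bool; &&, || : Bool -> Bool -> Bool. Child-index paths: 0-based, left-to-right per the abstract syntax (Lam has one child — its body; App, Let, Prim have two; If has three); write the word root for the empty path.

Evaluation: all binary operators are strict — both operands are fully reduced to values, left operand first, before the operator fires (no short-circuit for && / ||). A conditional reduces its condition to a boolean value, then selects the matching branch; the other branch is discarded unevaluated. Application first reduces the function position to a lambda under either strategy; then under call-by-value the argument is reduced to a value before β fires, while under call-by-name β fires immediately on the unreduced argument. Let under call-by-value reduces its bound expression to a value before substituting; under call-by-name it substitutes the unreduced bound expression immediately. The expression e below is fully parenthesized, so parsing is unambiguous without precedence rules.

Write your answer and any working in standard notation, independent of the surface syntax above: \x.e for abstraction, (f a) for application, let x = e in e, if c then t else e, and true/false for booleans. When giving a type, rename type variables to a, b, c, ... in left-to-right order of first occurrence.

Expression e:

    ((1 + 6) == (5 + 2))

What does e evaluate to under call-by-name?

Answer: true

Working:
step 0: ((1 + 6) == (5 + 2))
step 1: [delta@0] (7 == (5 + 2))
step 2: [delta@1] (7 == 7)
step 3: [delta@root] true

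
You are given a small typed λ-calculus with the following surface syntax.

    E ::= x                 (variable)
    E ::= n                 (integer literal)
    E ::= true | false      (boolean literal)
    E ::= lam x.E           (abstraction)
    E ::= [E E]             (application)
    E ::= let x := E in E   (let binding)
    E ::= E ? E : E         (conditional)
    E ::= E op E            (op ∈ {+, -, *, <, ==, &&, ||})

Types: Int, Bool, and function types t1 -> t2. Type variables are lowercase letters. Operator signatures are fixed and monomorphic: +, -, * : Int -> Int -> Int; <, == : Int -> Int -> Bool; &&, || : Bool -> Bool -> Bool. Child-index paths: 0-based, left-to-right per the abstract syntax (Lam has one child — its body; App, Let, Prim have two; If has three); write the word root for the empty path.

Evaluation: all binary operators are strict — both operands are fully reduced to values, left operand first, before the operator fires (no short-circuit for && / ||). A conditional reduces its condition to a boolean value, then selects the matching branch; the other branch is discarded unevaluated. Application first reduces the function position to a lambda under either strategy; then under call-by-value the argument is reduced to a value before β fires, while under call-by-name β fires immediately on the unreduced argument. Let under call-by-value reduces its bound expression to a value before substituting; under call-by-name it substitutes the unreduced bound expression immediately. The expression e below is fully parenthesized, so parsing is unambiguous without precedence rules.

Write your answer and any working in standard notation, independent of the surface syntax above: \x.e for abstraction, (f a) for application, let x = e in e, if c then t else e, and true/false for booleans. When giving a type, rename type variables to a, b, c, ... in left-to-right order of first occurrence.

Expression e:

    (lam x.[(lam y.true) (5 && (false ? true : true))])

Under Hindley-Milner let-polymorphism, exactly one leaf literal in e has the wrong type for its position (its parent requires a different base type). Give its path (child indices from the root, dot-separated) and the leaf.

Working:
\y._ : b -> Bool
  unify Int ~ Bool
  FAIL: mismatch Int ~ Bool

Answer: 0.1.0 : 5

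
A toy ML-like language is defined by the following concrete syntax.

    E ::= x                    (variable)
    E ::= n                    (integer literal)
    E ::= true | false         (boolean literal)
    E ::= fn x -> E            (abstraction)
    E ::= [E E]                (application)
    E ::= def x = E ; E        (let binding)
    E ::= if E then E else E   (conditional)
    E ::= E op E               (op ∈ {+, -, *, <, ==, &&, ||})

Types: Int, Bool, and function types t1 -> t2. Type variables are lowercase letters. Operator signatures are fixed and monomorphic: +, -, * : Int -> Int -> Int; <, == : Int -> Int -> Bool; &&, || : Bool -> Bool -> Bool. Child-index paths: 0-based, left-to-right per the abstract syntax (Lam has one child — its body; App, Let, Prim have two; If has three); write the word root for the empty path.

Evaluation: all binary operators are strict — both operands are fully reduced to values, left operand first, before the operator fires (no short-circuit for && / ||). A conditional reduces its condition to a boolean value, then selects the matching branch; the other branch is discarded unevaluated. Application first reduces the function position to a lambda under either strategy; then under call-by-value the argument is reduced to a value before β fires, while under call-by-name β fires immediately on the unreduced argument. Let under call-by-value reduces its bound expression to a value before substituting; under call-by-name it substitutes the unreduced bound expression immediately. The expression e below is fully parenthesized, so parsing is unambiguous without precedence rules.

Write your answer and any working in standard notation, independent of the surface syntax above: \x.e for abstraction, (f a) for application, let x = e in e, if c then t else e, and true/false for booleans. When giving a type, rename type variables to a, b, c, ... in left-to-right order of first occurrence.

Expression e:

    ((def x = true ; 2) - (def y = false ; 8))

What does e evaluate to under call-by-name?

Answer: -6

Working:
step 0: ((let x = true in 2) - (let y = false in 8))
step 1: [let@0] (2 - (let y = false in 8))
step 2: [let@1] (2 - 8)
step 3: [delta@root] -6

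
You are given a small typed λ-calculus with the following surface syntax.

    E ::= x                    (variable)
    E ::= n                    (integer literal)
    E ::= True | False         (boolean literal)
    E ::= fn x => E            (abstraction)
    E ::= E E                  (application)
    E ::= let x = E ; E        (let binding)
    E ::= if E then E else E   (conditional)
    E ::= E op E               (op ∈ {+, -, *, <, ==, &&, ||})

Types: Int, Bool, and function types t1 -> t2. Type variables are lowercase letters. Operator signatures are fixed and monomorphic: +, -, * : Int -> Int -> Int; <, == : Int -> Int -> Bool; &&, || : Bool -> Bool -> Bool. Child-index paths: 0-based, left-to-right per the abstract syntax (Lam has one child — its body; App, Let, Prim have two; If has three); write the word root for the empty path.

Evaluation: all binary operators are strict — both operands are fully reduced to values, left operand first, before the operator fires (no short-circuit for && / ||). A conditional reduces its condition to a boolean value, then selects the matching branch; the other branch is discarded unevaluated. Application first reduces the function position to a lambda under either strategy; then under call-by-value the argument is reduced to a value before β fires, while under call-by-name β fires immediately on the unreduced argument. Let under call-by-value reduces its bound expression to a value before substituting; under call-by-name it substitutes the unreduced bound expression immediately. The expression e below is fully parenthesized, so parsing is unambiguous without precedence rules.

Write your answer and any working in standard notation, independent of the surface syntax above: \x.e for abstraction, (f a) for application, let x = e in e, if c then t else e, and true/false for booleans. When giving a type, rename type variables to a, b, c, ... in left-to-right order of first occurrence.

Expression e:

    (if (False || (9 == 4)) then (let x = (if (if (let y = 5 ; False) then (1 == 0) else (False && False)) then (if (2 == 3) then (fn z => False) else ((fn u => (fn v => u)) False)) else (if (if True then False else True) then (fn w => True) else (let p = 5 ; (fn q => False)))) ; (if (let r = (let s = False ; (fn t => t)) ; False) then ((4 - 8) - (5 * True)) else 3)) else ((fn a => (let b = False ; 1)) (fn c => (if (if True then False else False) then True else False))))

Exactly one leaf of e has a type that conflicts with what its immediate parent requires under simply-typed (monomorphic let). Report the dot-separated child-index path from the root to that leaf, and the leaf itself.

Answer: 1.1.1.1.1 : true

Trace:
  unify Bool ~ Bool
  unify Int ~ Int
  unify Int ~ Int
  unify Bool ~ Bool
  unify Bool ~ Bool
let y : Int
  unify Bool ~ Bool
  unify Int ~ Int
  unify Int ~ Int
  unify Bool ~ Bool
  unify Bool ~ Bool
  unify Bool ~ Bool
  unify Bool ~ Bool
  unify Int ~ Int
  unify Int ~ Int
  unify Bool ~ Bool
\z._ : a -> Bool
u : b
\v._ : c -> b
\u._ : b -> c -> b
  unify b -> c -> b ~ Bool -> d
  unify b ~ Bool
  unify c -> Bool ~ d
_ _ : c -> Bool
  unify a -> Bool ~ c -> Bool
  unify a ~ c
  unify Bool ~ Bool
  unify Bool ~ Bool
  unify Bool ~ Bool
  unify Bool ~ Bool
\w._ : e -> Bool
let p : Int
\q._ : f -> Bool
  unify e -> Bool ~ f -> Bool
  unify e ~ f
  unify Bool ~ Bool
  unify c -> Bool ~ f -> Bool
  unify c ~ f
  unify Bool ~ Bool
let x : f -> Bool
let s : Bool
t : g
\t._ : g -> g
let r : g -> g
  unify Bool ~ Bool
  unify Int ~ Int
  unify Int ~ Int
  unify Int ~ Int
  unify Int ~ Int
  unify Bool ~ Int
  FAIL: mismatch Bool ~ Int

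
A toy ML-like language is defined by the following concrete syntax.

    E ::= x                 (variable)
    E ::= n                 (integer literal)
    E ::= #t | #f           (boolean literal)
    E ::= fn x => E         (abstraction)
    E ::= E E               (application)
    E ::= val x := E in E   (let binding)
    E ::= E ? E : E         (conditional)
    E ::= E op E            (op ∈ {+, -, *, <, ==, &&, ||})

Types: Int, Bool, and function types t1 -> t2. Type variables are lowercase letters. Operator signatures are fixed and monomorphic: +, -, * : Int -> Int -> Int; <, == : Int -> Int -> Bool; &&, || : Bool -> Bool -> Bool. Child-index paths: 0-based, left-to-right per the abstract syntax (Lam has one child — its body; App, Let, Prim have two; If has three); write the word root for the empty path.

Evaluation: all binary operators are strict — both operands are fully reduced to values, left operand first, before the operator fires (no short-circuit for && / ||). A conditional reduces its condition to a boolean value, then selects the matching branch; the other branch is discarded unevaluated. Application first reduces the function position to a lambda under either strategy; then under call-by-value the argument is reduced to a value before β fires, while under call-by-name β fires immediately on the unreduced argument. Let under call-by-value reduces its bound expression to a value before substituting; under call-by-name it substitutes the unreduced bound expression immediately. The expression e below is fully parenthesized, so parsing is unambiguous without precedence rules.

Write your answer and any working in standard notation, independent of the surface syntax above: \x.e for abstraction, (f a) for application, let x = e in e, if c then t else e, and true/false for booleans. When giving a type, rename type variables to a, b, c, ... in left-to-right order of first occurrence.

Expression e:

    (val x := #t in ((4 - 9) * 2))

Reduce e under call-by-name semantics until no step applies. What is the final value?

Answer: -10

Trace:
step 0: (let x = true in ((4 - 9) * 2))
step 1: [let@root] ((4 - 9) * 2)
step 2: [delta@0] (-5 * 2)
step 3: [delta@root] -10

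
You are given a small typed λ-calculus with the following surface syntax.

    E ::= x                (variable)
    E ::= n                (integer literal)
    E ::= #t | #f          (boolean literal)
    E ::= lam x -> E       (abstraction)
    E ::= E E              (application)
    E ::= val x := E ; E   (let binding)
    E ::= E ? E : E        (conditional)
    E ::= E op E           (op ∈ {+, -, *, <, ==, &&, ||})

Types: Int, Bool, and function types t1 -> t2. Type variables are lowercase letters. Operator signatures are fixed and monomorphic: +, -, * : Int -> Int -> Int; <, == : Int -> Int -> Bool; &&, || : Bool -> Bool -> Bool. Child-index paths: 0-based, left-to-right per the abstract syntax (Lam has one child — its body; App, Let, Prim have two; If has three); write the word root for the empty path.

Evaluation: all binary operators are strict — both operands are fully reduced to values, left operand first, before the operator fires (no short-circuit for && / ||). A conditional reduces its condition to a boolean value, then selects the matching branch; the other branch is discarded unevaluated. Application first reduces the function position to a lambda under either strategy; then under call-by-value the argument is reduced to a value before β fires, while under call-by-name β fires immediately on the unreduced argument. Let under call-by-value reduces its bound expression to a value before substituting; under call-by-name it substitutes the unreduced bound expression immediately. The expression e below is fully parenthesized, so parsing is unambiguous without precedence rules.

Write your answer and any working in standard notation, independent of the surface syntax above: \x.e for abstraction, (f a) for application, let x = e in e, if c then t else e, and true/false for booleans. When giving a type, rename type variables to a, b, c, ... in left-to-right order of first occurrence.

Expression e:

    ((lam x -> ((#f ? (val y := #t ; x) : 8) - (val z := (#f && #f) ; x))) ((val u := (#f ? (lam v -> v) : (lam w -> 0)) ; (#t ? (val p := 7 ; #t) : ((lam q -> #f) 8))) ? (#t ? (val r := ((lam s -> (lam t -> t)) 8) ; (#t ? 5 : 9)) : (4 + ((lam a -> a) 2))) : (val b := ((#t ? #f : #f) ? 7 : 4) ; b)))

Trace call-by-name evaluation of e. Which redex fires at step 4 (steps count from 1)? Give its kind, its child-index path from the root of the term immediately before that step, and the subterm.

Trace:
step 0: ((\x.((if false then (let y = true in x) else 8) - (let z = (false && false) in x))) (if (let u = (if false then (\v.v) else (\w.0)) in (if true then (let p = 7 in true) else ((\q.false) 8))) then (if true then (let r = ((\s.(\t.t)) 8) in (if true then 5 else 9)) else (4 + ((\a.a) 2))) else (let b = (if (if true then false else false) then 7 else 4) in b)))
step 1: [beta@root] ((if false then (let y = true in (if (let u = (if false then (\v.v) else (\w.0)) in (if true then (let p = 7 in true) else ((\q.false) 8))) then (if true then (let r = ((\s.(\t.t)) 8) in (if true then 5 else 9)) else (4 + ((\a.a) 2))) else (let b = (if (if true then false else false) then 7 else 4) in b))) else 8) - (let z = (false && false) in (if (let u = (if false then (\v.v) else (\w.0)) in (if true then (let p = 7 in true) else ((\q.false) 8))) then (if true then (let r = ((\s.(\t.t)) 8) in (if true then 5 else 9)) else (4 + ((\a.a) 2))) else (let b = (if (if true then false else false) then 7 else 4) in b))))
step 2: [if@0] (8 - (let z = (false && false) in (if (let u = (if false then (\v.v) else (\w.0)) in (if true then (let p = 7 in true) else ((\q.false) 8))) then (if true then (let r = ((\s.(\t.t)) 8) in (if true then 5 else 9)) else (4 + ((\a.a) 2))) else (let b = (if (if true then false else false) then 7 else 4) in b))))
step 3: [let@1] (8 - (if (let u = (if false then (\v.v) else (\w.0)) in (if true then (let p = 7 in true) else ((\q.false) 8))) then (if true then (let r = ((\s.(\t.t)) 8) in (if true then 5 else 9)) else (4 + ((\a.a) 2))) else (let b = (if (if true then false else false) then 7 else 4) in b)))
step 4: [let@1.0] (8 - (if (if true then (let p = 7 in true) else ((\q.false) 8)) then (if true then (let r = ((\s.(\t.t)) 8) in (if true then 5 else 9)) else (4 + ((\a.a) 2))) else (let b = (if (if true then false else false) then 7 else 4) in b)))

Answer: let at 1.0 : (let u = (if false then (\v.v) else (\w.0)) in (if true then (let p = 7 in true) else ((\q.false) 8)))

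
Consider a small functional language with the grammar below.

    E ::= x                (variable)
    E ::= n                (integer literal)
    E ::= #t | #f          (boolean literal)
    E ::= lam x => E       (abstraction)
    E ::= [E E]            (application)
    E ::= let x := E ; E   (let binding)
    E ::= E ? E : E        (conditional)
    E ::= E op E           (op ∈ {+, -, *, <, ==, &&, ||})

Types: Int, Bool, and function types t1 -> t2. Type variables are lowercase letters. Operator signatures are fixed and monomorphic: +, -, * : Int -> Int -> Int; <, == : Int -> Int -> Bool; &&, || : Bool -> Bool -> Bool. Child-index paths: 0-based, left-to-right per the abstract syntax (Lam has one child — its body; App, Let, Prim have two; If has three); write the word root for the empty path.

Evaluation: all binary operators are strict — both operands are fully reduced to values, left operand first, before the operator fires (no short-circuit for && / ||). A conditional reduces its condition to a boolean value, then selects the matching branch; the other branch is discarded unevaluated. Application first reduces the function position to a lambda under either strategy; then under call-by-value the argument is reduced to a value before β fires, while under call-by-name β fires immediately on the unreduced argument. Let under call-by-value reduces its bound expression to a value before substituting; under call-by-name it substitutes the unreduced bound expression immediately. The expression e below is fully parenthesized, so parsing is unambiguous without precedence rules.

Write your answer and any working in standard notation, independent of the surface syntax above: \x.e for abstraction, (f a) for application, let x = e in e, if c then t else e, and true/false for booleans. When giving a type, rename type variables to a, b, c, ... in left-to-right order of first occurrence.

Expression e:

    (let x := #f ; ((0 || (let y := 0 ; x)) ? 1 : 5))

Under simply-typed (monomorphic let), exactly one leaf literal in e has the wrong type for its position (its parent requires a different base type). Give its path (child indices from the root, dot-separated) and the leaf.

Answer: 1.0.0 : 0

Trace:
let x : Bool
  unify Int ~ Bool
  FAIL: mismatch Int ~ Bool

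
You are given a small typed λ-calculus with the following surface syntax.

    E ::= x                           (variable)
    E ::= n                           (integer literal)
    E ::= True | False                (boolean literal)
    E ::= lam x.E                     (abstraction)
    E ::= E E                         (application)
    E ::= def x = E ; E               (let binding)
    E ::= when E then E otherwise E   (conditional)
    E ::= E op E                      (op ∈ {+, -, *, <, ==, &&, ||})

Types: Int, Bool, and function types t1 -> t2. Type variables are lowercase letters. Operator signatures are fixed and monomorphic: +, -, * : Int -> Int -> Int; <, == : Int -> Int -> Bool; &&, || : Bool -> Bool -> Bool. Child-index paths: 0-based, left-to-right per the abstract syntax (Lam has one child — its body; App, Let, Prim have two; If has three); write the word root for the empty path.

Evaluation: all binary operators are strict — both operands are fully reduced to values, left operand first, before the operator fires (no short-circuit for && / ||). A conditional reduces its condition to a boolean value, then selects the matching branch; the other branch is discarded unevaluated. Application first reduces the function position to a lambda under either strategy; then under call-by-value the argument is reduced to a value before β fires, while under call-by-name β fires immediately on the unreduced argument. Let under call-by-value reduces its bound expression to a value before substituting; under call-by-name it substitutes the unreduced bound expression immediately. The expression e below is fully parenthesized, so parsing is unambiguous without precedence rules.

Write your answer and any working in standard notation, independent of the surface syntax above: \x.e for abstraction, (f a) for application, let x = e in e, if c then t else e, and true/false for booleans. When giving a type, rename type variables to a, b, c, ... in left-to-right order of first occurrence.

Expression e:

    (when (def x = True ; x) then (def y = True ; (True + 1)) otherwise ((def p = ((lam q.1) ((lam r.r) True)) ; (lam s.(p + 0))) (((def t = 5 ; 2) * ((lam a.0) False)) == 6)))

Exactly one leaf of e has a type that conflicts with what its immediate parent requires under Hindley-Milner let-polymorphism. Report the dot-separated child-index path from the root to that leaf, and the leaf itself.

Answer: 1.1.0 : true

Trace:
let x : Bool
x : Bool
  unify Bool ~ Bool
let y : Bool
  unify Bool ~ Int
  FAIL: mismatch Bool ~ Int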